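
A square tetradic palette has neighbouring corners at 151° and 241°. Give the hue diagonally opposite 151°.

A square tetradic scheme places four hues 90° apart; opposite corners are 180° apart.
151 + 180 = 331°

331°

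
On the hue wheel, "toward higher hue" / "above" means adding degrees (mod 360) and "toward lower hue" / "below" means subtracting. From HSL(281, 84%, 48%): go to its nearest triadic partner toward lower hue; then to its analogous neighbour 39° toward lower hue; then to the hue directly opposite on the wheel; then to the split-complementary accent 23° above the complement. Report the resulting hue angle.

281 − 120 = 161°   (triadic ↓)
161 − 39 = 122°   (analog 39° ↓)
122 + 180 = 302°   (complement)
302 + 203 = 505 → 505 − 360 = 145°   (split-comp 23° ↑)

145°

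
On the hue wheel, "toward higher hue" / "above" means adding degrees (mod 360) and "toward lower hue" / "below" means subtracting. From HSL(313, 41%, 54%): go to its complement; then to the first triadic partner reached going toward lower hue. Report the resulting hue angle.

313 + 180 = 493 → 493 − 360 = 133°   (complement)
133 − 120 = 13°   (triadic ↓)

13°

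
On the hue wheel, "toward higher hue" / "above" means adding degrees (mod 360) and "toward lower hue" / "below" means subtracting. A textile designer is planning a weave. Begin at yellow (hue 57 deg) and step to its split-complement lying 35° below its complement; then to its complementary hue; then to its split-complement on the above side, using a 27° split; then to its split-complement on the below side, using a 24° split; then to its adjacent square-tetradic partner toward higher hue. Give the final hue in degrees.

115°

+145° (split-comp 35° ↓): 57 + 145 = 202°
+180° (complement): 202 + 180 = 382 → 382 − 360 = 22°
+207° (split-comp 27° ↑): 22 + 207 = 229°
+156° (split-comp 24° ↓): 229 + 156 = 385 → 385 − 360 = 25°
+90° (square ↑): 25 + 90 = 115°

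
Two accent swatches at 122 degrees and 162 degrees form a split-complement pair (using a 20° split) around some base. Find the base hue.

The accents sit 20° either side of the complement, so the complement is their short-arc midpoint on the wheel.
Short-arc midpoint of 122° and 162°: 142°.
Base is 180° from the complement: 142 − 180 = -38 → -38 + 360 = 322°

322°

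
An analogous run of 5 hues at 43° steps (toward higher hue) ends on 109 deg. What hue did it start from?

4 steps of 43° (toward higher hue) give a net shift of +172°.
Start = end − shift: 109 − 172 = -63 → -63 + 360 = 297°

297°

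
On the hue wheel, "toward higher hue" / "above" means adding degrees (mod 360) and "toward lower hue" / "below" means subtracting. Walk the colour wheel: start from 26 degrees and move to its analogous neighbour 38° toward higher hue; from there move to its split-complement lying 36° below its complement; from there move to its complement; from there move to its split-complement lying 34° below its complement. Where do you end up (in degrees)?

174°

+38° (analog 38° ↑): 26 + 38 = 64°
+144° (split-comp 36° ↓): 64 + 144 = 208°
+180° (complement): 208 + 180 = 388 → 388 − 360 = 28°
+146° (split-comp 34° ↓): 28 + 146 = 174°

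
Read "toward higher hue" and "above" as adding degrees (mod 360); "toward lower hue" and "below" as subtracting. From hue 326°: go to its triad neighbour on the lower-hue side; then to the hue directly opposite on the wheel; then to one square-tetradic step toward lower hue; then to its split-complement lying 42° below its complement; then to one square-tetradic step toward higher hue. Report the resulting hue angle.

164°

326 − 120 = 206°   (triadic ↓)
206 + 180 = 386 → 386 − 360 = 26°   (complement)
26 − 90 = -64 → -64 + 360 = 296°   (square ↓)
296 + 138 = 434 → 434 − 360 = 74°   (split-comp 42° ↓)
74 + 90 = 164°   (square ↑)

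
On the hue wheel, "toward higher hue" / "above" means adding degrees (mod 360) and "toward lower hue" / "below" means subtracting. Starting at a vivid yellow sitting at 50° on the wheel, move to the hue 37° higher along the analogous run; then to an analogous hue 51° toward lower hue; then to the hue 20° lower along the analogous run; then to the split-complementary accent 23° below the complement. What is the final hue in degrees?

+37° (analog 37° ↑): 50 + 37 = 87°
−51° (analog 51° ↓): 87 − 51 = 36°
−20° (analog 20° ↓): 36 − 20 = 16°
+157° (split-comp 23° ↓): 16 + 157 = 173°

173°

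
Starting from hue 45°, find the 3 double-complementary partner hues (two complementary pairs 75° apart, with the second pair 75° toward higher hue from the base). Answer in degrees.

A rectangular tetradic uses two complementary pairs 75° apart: offsets 0°, 75°, 180°, 255°.
45 + 75 = 120°
45 + 180 = 225°
45 + 255 = 300°

120°, 225°, and 300°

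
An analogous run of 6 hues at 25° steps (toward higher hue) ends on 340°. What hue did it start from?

215°

5 steps of 25° (toward higher hue) give a net shift of +125°.
Start = end − shift: 340 − 125 = 215°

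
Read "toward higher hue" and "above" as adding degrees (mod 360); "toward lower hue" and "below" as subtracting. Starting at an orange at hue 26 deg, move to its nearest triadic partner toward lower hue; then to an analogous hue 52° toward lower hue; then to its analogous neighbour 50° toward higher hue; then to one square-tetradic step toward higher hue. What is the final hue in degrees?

354°

−120° (triadic ↓): 26 − 120 = -94 → -94 + 360 = 266°
−52° (analog 52° ↓): 266 − 52 = 214°
+50° (analog 50° ↑): 214 + 50 = 264°
+90° (square ↑): 264 + 90 = 354°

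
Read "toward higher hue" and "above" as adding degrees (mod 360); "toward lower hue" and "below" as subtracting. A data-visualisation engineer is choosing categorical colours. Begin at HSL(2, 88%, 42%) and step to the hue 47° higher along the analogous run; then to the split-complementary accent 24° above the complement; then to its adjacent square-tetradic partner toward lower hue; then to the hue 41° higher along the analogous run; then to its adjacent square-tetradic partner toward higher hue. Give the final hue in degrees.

analog 47° ↑ +47°: 2 + 47 = 49°
split-comp 24° ↑ +204°: 49 + 204 = 253°
square ↓ −90°: 253 − 90 = 163°
analog 41° ↑ +41°: 163 + 41 = 204°
square ↑ +90°: 204 + 90 = 294°

294°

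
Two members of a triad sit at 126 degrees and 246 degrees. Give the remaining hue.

6°

A triad spaces three hues 120° apart.
The full set is {6°, 126°, 246°}.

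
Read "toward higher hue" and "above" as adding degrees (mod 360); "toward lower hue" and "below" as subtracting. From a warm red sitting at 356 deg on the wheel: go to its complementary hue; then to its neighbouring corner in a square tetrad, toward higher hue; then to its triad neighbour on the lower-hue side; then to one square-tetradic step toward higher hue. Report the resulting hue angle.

236°

356 + 180 = 536 → 536 − 360 = 176°   (complement)
176 + 90 = 266°   (square ↑)
266 − 120 = 146°   (triadic ↓)
146 + 90 = 236°   (square ↑)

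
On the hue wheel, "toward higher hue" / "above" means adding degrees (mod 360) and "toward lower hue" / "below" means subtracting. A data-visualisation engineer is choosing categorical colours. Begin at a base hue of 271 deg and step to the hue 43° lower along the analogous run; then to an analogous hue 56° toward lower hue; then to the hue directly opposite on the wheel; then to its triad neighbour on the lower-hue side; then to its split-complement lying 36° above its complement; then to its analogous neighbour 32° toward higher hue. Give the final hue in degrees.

120°

analog 43° ↓ −43°: 271 − 43 = 228°
analog 56° ↓ −56°: 228 − 56 = 172°
complement +180°: 172 + 180 = 352°
triadic ↓ −120°: 352 − 120 = 232°
split-comp 36° ↑ +216°: 232 + 216 = 448 → 448 − 360 = 88°
analog 32° ↑ +32°: 88 + 32 = 120°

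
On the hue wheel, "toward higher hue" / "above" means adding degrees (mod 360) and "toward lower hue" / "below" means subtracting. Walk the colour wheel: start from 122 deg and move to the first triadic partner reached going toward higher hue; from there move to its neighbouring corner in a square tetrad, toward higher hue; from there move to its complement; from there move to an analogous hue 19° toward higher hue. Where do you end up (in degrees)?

+120° (triadic ↑): 122 + 120 = 242°
+90° (square ↑): 242 + 90 = 332°
+180° (complement): 332 + 180 = 512 → 512 − 360 = 152°
+19° (analog 19° ↑): 152 + 19 = 171°

171°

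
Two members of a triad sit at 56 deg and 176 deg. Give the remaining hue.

A triad spaces three hues 120° apart.
The full set is {56°, 176°, 296°}.

296°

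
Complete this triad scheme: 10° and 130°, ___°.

250°

A triad places three hues 120° apart.
The full set through 10° is {10°, 130°, 250°}.
Given {10°, 130°}, the missing hue is 250°.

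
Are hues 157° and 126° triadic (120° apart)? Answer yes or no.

Angular distance: |157 − 126| = 31 = 31°.
Triadic (120° apart) requires 120°.

no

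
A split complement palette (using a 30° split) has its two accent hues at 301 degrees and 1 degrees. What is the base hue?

151°

The accents sit 30° either side of the complement, so the complement is their short-arc midpoint on the wheel.
Short-arc midpoint of 301° and 1°: 331°.
Base is 180° from the complement: 331 − 180 = 151°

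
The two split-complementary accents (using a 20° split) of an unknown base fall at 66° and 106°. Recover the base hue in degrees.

The accents sit 20° either side of the complement, so the complement is their short-arc midpoint on the wheel.
Short-arc midpoint of 66° and 106°: 86°.
Base is 180° from the complement: 86 − 180 = -94 → -94 + 360 = 266°

266°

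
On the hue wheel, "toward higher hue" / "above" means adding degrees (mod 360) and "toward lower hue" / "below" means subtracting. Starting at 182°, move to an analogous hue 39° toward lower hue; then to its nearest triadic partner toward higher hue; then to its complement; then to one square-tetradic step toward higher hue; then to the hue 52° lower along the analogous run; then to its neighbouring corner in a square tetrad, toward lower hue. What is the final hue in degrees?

182 − 39 = 143°   (analog 39° ↓)
143 + 120 = 263°   (triadic ↑)
263 + 180 = 443 → 443 − 360 = 83°   (complement)
83 + 90 = 173°   (square ↑)
173 − 52 = 121°   (analog 52° ↓)
121 − 90 = 31°   (square ↓)

31°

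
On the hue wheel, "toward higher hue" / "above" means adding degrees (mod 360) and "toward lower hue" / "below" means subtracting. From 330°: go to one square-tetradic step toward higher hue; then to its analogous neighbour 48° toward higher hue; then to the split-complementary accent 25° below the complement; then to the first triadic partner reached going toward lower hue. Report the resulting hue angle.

143°

square ↑ +90°: 330 + 90 = 420 → 420 − 360 = 60°
analog 48° ↑ +48°: 60 + 48 = 108°
split-comp 25° ↓ +155°: 108 + 155 = 263°
triadic ↓ −120°: 263 − 120 = 143°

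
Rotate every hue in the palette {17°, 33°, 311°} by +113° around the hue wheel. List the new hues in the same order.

130°, 146°, 64°

17 + 113 = 130°
33 + 113 = 146°
311 + 113 = 424 → 424 − 360 = 64°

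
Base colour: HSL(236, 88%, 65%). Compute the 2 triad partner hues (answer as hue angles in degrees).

356° and 116°

236 + 120 = 356°
236 + 240 = 476 → 476 − 360 = 116°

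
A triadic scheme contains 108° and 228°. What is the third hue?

348°

A triad spaces three hues 120° apart.
The full set is {108°, 228°, 348°}.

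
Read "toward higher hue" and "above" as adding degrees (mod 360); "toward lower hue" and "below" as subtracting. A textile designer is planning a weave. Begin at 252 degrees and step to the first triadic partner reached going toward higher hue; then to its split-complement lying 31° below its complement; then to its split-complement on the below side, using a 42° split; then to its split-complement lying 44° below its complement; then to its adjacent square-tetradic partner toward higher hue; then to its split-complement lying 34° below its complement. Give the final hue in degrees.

311°

+120° (triadic ↑): 252 + 120 = 372 → 372 − 360 = 12°
+149° (split-comp 31° ↓): 12 + 149 = 161°
+138° (split-comp 42° ↓): 161 + 138 = 299°
+136° (split-comp 44° ↓): 299 + 136 = 435 → 435 − 360 = 75°
+90° (square ↑): 75 + 90 = 165°
+146° (split-comp 34° ↓): 165 + 146 = 311°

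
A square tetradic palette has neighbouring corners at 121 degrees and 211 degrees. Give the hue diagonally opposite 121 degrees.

A square tetradic scheme places four hues 90° apart; opposite corners are 180° apart.
121 + 180 = 301°

301°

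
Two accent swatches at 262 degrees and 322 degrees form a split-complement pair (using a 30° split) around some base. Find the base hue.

112°

The accents sit 30° either side of the complement, so the complement is their short-arc midpoint on the wheel.
Short-arc midpoint of 262° and 322°: 292°.
Base is 180° from the complement: 292 − 180 = 112°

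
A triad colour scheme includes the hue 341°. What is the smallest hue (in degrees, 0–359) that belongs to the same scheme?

101°

A triad places three hues 120° apart.
The full set through 341° is {101°, 221°, 341°}.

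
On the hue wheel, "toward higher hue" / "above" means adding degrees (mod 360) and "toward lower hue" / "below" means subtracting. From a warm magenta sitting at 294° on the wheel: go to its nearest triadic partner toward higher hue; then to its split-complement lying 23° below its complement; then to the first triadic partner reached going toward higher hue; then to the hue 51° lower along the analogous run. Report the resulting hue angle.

280°

triadic ↑ +120°: 294 + 120 = 414 → 414 − 360 = 54°
split-comp 23° ↓ +157°: 54 + 157 = 211°
triadic ↑ +120°: 211 + 120 = 331°
analog 51° ↓ −51°: 331 − 51 = 280°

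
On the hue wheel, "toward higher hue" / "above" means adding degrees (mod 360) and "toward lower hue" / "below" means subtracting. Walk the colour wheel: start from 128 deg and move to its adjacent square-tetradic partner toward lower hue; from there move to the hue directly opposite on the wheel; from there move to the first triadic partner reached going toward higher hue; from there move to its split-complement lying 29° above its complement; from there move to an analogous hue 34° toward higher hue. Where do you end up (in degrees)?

221°

square ↓ −90°: 128 − 90 = 38°
complement +180°: 38 + 180 = 218°
triadic ↑ +120°: 218 + 120 = 338°
split-comp 29° ↑ +209°: 338 + 209 = 547 → 547 − 360 = 187°
analog 34° ↑ +34°: 187 + 34 = 221°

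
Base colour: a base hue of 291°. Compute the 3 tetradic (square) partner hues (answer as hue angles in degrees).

A square tetradic scheme places four hues every 90°.
291 + 90 = 381 → 381 − 360 = 21°
291 + 180 = 471 → 471 − 360 = 111°
291 + 270 = 561 → 561 − 360 = 201°

21°, 111°, and 201°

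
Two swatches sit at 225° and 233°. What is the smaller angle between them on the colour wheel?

8°

|225 − 233| = 8.
8 ≤ 180, so the shorter arc is 8°.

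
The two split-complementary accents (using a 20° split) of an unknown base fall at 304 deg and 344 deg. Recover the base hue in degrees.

144°

The accents sit 20° either side of the complement, so the complement is their short-arc midpoint on the wheel.
Short-arc midpoint of 304° and 344°: 324°.
Base is 180° from the complement: 324 − 180 = 144°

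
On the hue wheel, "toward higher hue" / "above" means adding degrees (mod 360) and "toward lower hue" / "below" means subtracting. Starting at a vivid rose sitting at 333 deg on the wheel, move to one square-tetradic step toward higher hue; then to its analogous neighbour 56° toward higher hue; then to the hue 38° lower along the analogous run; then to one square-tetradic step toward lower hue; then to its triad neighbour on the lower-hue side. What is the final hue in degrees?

231°

+90° (square ↑): 333 + 90 = 423 → 423 − 360 = 63°
+56° (analog 56° ↑): 63 + 56 = 119°
−38° (analog 38° ↓): 119 − 38 = 81°
−90° (square ↓): 81 − 90 = -9 → -9 + 360 = 351°
−120° (triadic ↓): 351 − 120 = 231°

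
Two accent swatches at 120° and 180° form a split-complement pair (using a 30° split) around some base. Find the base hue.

The accents sit 30° either side of the complement, so the complement is their short-arc midpoint on the wheel.
Short-arc midpoint of 120° and 180°: 150°.
Base is 180° from the complement: 150 − 180 = -30 → -30 + 360 = 330°

330°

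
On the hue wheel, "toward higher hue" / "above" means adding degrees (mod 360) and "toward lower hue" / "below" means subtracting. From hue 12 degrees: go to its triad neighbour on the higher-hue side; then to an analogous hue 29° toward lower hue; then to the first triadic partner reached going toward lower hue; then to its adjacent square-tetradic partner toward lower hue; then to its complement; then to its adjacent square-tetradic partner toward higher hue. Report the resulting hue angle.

+120° (triadic ↑): 12 + 120 = 132°
−29° (analog 29° ↓): 132 − 29 = 103°
−120° (triadic ↓): 103 − 120 = -17 → -17 + 360 = 343°
−90° (square ↓): 343 − 90 = 253°
+180° (complement): 253 + 180 = 433 → 433 − 360 = 73°
+90° (square ↑): 73 + 90 = 163°

163°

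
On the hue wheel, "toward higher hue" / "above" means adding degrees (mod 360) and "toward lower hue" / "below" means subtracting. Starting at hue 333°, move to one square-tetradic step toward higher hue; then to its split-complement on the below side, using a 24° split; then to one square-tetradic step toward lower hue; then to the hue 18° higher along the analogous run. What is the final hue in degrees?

147°

333 + 90 = 423 → 423 − 360 = 63°   (square ↑)
63 + 156 = 219°   (split-comp 24° ↓)
219 − 90 = 129°   (square ↓)
129 + 18 = 147°   (analog 18° ↑)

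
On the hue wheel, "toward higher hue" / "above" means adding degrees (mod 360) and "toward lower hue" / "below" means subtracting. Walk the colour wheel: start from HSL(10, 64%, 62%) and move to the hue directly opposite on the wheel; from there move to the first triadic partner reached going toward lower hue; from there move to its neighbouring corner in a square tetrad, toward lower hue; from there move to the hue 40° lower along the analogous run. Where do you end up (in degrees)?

complement +180°: 10 + 180 = 190°
triadic ↓ −120°: 190 − 120 = 70°
square ↓ −90°: 70 − 90 = -20 → -20 + 360 = 340°
analog 40° ↓ −40°: 340 − 40 = 300°

300°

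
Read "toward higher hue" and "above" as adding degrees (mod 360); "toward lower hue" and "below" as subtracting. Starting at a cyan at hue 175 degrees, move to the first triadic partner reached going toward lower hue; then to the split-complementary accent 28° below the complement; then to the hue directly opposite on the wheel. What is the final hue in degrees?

27°

triadic ↓ −120°: 175 − 120 = 55°
split-comp 28° ↓ +152°: 55 + 152 = 207°
complement +180°: 207 + 180 = 387 → 387 − 360 = 27°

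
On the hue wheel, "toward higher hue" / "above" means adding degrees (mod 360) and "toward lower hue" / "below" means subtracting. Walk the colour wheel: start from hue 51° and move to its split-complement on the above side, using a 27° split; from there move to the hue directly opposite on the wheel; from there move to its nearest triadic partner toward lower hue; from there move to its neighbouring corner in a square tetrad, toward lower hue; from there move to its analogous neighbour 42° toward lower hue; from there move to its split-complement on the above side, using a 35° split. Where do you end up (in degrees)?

41°

51 + 207 = 258°   (split-comp 27° ↑)
258 + 180 = 438 → 438 − 360 = 78°   (complement)
78 − 120 = -42 → -42 + 360 = 318°   (triadic ↓)
318 − 90 = 228°   (square ↓)
228 − 42 = 186°   (analog 42° ↓)
186 + 215 = 401 → 401 − 360 = 41°   (split-comp 35° ↑)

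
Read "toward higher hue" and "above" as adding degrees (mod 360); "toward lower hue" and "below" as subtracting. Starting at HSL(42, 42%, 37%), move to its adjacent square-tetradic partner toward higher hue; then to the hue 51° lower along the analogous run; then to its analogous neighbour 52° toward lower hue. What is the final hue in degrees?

42 + 90 = 132°   (square ↑)
132 − 51 = 81°   (analog 51° ↓)
81 − 52 = 29°   (analog 52° ↓)

29°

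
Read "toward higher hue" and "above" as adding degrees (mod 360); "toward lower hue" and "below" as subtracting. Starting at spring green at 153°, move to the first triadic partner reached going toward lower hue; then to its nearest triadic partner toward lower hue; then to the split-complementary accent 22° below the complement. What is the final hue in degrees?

71°

triadic ↓ −120°: 153 − 120 = 33°
triadic ↓ −120°: 33 − 120 = -87 → -87 + 360 = 273°
split-comp 22° ↓ +158°: 273 + 158 = 431 → 431 − 360 = 71°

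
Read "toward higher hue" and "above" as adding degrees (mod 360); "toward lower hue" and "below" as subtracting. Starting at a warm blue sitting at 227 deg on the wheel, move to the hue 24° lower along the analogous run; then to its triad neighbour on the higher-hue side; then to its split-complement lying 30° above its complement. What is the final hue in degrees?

173°

227 − 24 = 203°   (analog 24° ↓)
203 + 120 = 323°   (triadic ↑)
323 + 210 = 533 → 533 − 360 = 173°   (split-comp 30° ↑)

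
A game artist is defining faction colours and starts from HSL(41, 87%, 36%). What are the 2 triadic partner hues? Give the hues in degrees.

A triad places three hues 120° apart.
41 + 120 = 161°
41 + 240 = 281°

161° and 281°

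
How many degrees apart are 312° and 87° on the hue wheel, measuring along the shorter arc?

|312 − 87| = 225.
The shorter arc is 360 − 225 = 135°.

135°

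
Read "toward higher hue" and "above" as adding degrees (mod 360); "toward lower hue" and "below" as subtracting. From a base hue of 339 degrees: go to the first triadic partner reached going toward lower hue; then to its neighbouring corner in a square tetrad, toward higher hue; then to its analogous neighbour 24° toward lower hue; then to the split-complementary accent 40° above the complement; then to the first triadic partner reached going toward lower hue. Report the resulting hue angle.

25°

339 − 120 = 219°   (triadic ↓)
219 + 90 = 309°   (square ↑)
309 − 24 = 285°   (analog 24° ↓)
285 + 220 = 505 → 505 − 360 = 145°   (split-comp 40° ↑)
145 − 120 = 25°   (triadic ↓)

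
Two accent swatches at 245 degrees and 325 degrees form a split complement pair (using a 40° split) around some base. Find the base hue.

105°

The accents sit 40° either side of the complement, so the complement is their short-arc midpoint on the wheel.
Short-arc midpoint of 245° and 325°: 285°.
Base is 180° from the complement: 285 − 180 = 105°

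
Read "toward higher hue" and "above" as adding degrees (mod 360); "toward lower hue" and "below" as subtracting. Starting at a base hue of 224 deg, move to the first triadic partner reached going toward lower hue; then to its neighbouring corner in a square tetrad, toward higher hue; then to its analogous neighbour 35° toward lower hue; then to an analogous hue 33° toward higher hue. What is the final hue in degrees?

−120° (triadic ↓): 224 − 120 = 104°
+90° (square ↑): 104 + 90 = 194°
−35° (analog 35° ↓): 194 − 35 = 159°
+33° (analog 33° ↑): 159 + 33 = 192°

192°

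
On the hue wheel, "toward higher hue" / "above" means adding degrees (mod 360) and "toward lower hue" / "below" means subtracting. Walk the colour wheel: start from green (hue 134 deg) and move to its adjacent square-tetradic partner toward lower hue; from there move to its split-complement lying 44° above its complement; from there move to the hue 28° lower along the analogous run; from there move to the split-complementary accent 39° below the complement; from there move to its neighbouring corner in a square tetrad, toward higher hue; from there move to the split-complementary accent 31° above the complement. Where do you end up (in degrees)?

square ↓ −90°: 134 − 90 = 44°
split-comp 44° ↑ +224°: 44 + 224 = 268°
analog 28° ↓ −28°: 268 − 28 = 240°
split-comp 39° ↓ +141°: 240 + 141 = 381 → 381 − 360 = 21°
square ↑ +90°: 21 + 90 = 111°
split-comp 31° ↑ +211°: 111 + 211 = 322°

322°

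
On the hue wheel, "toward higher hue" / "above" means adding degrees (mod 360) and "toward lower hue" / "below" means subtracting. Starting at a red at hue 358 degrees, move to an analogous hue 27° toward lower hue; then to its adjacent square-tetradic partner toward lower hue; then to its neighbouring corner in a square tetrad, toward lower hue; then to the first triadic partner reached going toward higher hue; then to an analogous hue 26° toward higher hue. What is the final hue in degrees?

analog 27° ↓ −27°: 358 − 27 = 331°
square ↓ −90°: 331 − 90 = 241°
square ↓ −90°: 241 − 90 = 151°
triadic ↑ +120°: 151 + 120 = 271°
analog 26° ↑ +26°: 271 + 26 = 297°

297°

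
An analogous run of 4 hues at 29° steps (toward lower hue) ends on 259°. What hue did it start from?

3 steps of 29° (toward lower hue) give a net shift of −87°.
Start = end − shift: 259 + 87 = 346°

346°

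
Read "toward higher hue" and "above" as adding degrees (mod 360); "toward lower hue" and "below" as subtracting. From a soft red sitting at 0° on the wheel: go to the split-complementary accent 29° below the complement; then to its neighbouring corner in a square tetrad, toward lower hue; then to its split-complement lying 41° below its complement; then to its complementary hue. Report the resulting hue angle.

20°

split-comp 29° ↓ +151°: 0 + 151 = 151°
square ↓ −90°: 151 − 90 = 61°
split-comp 41° ↓ +139°: 61 + 139 = 200°
complement +180°: 200 + 180 = 380 → 380 − 360 = 20°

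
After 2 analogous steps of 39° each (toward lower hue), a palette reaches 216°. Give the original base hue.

2 steps of 39° (toward lower hue) give a net shift of −78°.
Start = end − shift: 216 + 78 = 294°

294°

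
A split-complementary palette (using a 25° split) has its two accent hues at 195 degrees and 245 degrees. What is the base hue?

40°

The accents sit 25° either side of the complement, so the complement is their short-arc midpoint on the wheel.
Short-arc midpoint of 195° and 245°: 220°.
Base is 180° from the complement: 220 − 180 = 40°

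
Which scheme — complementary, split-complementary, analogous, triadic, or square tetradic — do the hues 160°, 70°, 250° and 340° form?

Sort the hues: 70°, 160°, 250°, 340°.
Successive gaps around the wheel: 90°, 90°, 90°, 90°.
Four hues every 90° form a square tetradic scheme.

square tetradic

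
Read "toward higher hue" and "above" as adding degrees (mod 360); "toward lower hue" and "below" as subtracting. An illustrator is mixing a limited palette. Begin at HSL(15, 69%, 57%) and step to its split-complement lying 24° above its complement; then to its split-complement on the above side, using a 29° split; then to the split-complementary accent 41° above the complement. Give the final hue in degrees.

289°

+204° (split-comp 24° ↑): 15 + 204 = 219°
+209° (split-comp 29° ↑): 219 + 209 = 428 → 428 − 360 = 68°
+221° (split-comp 41° ↑): 68 + 221 = 289°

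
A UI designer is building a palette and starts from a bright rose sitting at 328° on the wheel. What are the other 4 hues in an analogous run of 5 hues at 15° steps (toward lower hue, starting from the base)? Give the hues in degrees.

Analogous hues sit every 15° along the wheel.
328 − 15 = 313°
328 − 30 = 298°
328 − 45 = 283°
328 − 60 = 268°

313°, 298°, 283°, 268°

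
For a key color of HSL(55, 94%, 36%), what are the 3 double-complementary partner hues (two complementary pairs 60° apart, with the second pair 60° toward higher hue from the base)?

A rectangular tetradic uses two complementary pairs 60° apart: offsets 0°, 60°, 180°, 240°.
55 + 60 = 115°
55 + 180 = 235°
55 + 240 = 295°

115°, 235°, 295°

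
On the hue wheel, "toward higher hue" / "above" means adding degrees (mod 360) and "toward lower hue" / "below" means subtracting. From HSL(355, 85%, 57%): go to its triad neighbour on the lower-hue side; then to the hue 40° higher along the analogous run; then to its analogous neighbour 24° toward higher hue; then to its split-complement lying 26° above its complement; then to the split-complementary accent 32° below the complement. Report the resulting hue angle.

triadic ↓ −120°: 355 − 120 = 235°
analog 40° ↑ +40°: 235 + 40 = 275°
analog 24° ↑ +24°: 275 + 24 = 299°
split-comp 26° ↑ +206°: 299 + 206 = 505 → 505 − 360 = 145°
split-comp 32° ↓ +148°: 145 + 148 = 293°

293°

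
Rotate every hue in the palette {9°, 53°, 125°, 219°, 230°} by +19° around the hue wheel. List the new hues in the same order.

28°, 72°, 144°, 238°, 249°

9 + 19 = 28°
53 + 19 = 72°
125 + 19 = 144°
219 + 19 = 238°
230 + 19 = 249°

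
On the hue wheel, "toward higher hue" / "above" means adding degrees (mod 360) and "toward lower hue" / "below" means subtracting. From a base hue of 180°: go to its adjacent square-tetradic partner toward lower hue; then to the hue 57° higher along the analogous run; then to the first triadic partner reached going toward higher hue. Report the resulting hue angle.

267°

−90° (square ↓): 180 − 90 = 90°
+57° (analog 57° ↑): 90 + 57 = 147°
+120° (triadic ↑): 147 + 120 = 267°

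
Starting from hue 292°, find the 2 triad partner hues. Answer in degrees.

52° and 172°

A triad places three hues 120° apart.
292 + 120 = 412 → 412 − 360 = 52°
292 + 240 = 532 → 532 − 360 = 172°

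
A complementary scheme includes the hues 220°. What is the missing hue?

40°

The complement sits 180° across the wheel.
The full set through 220° is {40°, 220°}.
Given {220°}, the missing hue is 40°.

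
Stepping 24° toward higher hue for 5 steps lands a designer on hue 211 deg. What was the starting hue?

5 steps of 24° (toward higher hue) give a net shift of +120°.
Start = end − shift: 211 − 120 = 91°

91°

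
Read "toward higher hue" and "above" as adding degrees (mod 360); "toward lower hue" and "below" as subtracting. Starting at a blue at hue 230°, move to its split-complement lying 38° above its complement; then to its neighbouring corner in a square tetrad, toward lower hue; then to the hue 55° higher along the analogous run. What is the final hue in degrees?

53°

split-comp 38° ↑ +218°: 230 + 218 = 448 → 448 − 360 = 88°
square ↓ −90°: 88 − 90 = -2 → -2 + 360 = 358°
analog 55° ↑ +55°: 358 + 55 = 413 → 413 − 360 = 53°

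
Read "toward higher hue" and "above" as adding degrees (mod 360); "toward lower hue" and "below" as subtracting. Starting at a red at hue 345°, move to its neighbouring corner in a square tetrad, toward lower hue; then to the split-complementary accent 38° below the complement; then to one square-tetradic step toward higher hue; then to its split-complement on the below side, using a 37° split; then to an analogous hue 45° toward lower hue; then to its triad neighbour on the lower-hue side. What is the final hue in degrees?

105°

−90° (square ↓): 345 − 90 = 255°
+142° (split-comp 38° ↓): 255 + 142 = 397 → 397 − 360 = 37°
+90° (square ↑): 37 + 90 = 127°
+143° (split-comp 37° ↓): 127 + 143 = 270°
−45° (analog 45° ↓): 270 − 45 = 225°
−120° (triadic ↓): 225 − 120 = 105°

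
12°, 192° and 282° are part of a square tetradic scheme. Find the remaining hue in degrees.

102°

A square tetradic scheme places four hues every 90°.
The full set through 12° is {12°, 102°, 192°, 282°}.
Given {12°, 192°, 282°}, the missing hue is 102°.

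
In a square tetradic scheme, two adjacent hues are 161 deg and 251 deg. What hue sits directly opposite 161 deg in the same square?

341°

A square tetradic scheme places four hues 90° apart; opposite corners are 180° apart.
161 + 180 = 341°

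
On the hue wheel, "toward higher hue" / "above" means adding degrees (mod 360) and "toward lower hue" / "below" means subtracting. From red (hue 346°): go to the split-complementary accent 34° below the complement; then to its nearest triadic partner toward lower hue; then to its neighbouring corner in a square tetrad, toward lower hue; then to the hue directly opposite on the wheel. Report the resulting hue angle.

102°

+146° (split-comp 34° ↓): 346 + 146 = 492 → 492 − 360 = 132°
−120° (triadic ↓): 132 − 120 = 12°
−90° (square ↓): 12 − 90 = -78 → -78 + 360 = 282°
+180° (complement): 282 + 180 = 462 → 462 − 360 = 102°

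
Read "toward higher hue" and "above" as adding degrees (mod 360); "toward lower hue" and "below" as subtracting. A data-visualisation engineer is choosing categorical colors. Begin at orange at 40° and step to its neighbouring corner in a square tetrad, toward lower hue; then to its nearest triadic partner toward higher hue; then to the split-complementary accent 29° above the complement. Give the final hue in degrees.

279°

square ↓ −90°: 40 − 90 = -50 → -50 + 360 = 310°
triadic ↑ +120°: 310 + 120 = 430 → 430 − 360 = 70°
split-comp 29° ↑ +209°: 70 + 209 = 279°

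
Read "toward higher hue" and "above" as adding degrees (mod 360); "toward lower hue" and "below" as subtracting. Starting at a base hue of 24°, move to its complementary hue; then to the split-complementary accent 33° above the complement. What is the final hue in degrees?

57°

24 + 180 = 204°   (complement)
204 + 213 = 417 → 417 − 360 = 57°   (split-comp 33° ↑)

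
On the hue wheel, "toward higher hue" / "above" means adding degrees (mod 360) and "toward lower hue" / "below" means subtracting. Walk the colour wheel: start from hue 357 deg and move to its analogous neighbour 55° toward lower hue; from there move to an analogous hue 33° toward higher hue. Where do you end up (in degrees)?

−55° (analog 55° ↓): 357 − 55 = 302°
+33° (analog 33° ↑): 302 + 33 = 335°

335°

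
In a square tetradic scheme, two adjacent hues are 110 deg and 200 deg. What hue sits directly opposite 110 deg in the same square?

290°

A square tetradic scheme places four hues 90° apart; opposite corners are 180° apart.
110 + 180 = 290°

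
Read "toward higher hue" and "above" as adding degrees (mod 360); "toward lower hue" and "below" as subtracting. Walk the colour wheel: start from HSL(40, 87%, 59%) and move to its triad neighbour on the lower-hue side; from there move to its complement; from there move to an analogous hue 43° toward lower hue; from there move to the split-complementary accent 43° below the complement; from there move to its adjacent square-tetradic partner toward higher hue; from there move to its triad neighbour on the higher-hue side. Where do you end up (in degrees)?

triadic ↓ −120°: 40 − 120 = -80 → -80 + 360 = 280°
complement +180°: 280 + 180 = 460 → 460 − 360 = 100°
analog 43° ↓ −43°: 100 − 43 = 57°
split-comp 43° ↓ +137°: 57 + 137 = 194°
square ↑ +90°: 194 + 90 = 284°
triadic ↑ +120°: 284 + 120 = 404 → 404 − 360 = 44°

44°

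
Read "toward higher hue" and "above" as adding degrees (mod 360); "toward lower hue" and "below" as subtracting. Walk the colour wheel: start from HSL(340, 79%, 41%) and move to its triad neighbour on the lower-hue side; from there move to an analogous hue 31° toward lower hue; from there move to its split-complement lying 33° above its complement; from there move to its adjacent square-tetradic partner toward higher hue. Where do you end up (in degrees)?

−120° (triadic ↓): 340 − 120 = 220°
−31° (analog 31° ↓): 220 − 31 = 189°
+213° (split-comp 33° ↑): 189 + 213 = 402 → 402 − 360 = 42°
+90° (square ↑): 42 + 90 = 132°

132°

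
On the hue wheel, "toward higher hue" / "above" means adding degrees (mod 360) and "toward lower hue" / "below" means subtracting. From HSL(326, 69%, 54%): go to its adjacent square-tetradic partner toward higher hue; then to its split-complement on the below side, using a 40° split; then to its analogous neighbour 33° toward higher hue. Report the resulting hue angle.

229°

326 + 90 = 416 → 416 − 360 = 56°   (square ↑)
56 + 140 = 196°   (split-comp 40° ↓)
196 + 33 = 229°   (analog 33° ↑)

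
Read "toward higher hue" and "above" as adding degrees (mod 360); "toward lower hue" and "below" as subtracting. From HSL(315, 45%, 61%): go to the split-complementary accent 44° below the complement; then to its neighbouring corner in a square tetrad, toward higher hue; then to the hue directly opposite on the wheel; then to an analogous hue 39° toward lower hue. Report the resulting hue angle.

322°

+136° (split-comp 44° ↓): 315 + 136 = 451 → 451 − 360 = 91°
+90° (square ↑): 91 + 90 = 181°
+180° (complement): 181 + 180 = 361 → 361 − 360 = 1°
−39° (analog 39° ↓): 1 − 39 = -38 → -38 + 360 = 322°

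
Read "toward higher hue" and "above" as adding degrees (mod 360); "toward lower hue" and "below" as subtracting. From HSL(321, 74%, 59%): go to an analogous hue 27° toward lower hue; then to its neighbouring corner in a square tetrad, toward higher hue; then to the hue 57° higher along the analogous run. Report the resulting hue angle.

81°

321 − 27 = 294°   (analog 27° ↓)
294 + 90 = 384 → 384 − 360 = 24°   (square ↑)
24 + 57 = 81°   (analog 57° ↑)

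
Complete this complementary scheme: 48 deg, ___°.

228°

The complement sits 180° across the wheel.
The full set through 48° is {48°, 228°}.
Given {48°}, the missing hue is 228°.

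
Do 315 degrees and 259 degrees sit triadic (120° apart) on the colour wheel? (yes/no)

no

Angular distance: |315 − 259| = 56 = 56°.
Triadic (120° apart) requires 120°.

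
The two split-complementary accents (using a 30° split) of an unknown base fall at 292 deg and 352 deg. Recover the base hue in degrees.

142°

The accents sit 30° either side of the complement, so the complement is their short-arc midpoint on the wheel.
Short-arc midpoint of 292° and 352°: 322°.
Base is 180° from the complement: 322 − 180 = 142°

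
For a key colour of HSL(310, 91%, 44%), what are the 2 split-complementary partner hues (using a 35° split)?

Split-complementary hues sit 35° either side of the complement.
Complement of 310°: 310 + 180 = 490 → 490 − 360 = 130°
130 − 35 = 95°
130 + 35 = 165°

95° and 165°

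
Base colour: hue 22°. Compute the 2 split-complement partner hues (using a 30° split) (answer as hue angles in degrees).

Complement of 22°: 22 + 180 = 202°
202 − 30 = 172°
202 + 30 = 232°

172° and 232°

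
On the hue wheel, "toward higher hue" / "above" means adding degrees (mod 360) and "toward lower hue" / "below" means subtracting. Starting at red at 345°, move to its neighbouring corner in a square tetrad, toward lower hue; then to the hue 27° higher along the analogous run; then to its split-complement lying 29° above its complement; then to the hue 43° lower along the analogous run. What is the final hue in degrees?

345 − 90 = 255°   (square ↓)
255 + 27 = 282°   (analog 27° ↑)
282 + 209 = 491 → 491 − 360 = 131°   (split-comp 29° ↑)
131 − 43 = 88°   (analog 43° ↓)

88°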